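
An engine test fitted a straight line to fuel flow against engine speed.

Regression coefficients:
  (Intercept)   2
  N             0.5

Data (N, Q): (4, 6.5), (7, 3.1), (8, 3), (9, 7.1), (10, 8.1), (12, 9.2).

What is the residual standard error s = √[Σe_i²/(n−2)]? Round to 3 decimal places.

s = 2.451

N=4: ŷ = 2 + 0.5·4 = 4; e = 6.5 − 4 = 2.5
N=7: ŷ = 2 + 0.5·7 = 5.5; e = 3.1 − 5.5 = -2.4
N=8: ŷ = 2 + 0.5·8 = 6; e = 3 − 6 = -3
N=9: ŷ = 2 + 0.5·9 = 6.5; e = 7.1 − 6.5 = 0.6
N=10: ŷ = 2 + 0.5·10 = 7; e = 8.1 − 7 = 1.1
N=12: ŷ = 2 + 0.5·12 = 8; e = 9.2 − 8 = 1.2
SSE = 6.25 + 5.76 + 9 + 0.36 + 1.21 + 1.44 = 24.02
s = √(24.02/4) = √6.005 ≈ 2.451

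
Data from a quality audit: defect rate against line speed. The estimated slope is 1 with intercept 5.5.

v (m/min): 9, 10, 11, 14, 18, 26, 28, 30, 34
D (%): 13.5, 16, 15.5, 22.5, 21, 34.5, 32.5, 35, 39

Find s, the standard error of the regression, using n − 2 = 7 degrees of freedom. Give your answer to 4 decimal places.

v=9: ŷ = 5.5 + 9 = 14.5; r = 13.5 − 14.5 = -1
v=10: ŷ = 5.5 + 10 = 15.5; r = 16 − 15.5 = 0.5
v=11: ŷ = 5.5 + 11 = 16.5; r = 15.5 − 16.5 = -1
v=14: ŷ = 5.5 + 14 = 19.5; r = 22.5 − 19.5 = 3
v=18: ŷ = 5.5 + 18 = 23.5; r = 21 − 23.5 = -2.5
v=26: ŷ = 5.5 + 26 = 31.5; r = 34.5 − 31.5 = 3
v=28: ŷ = 5.5 + 28 = 33.5; r = 32.5 − 33.5 = -1
v=30: ŷ = 5.5 + 30 = 35.5; r = 35 − 35.5 = -0.5
v=34: ŷ = 5.5 + 34 = 39.5; r = 39 − 39.5 = -0.5
SSE = 1 + 0.25 + 1 + 9 + 6.25 + 9 + 1 + 0.25 + 0.25 = 28
s = √(28/7) = √4 ≈ 2.0000

s = 2.0000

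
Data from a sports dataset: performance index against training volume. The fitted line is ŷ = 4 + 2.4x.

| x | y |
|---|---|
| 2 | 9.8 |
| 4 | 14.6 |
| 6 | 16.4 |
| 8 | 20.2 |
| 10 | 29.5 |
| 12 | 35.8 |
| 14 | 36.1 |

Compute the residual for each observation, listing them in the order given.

x=2: ŷ = 4 + 2.4·2 = 8.8; r = 9.8 − 8.8 = 1
x=4: ŷ = 4 + 2.4·4 = 13.6; r = 14.6 − 13.6 = 1
x=6: ŷ = 4 + 2.4·6 = 18.4; r = 16.4 − 18.4 = -2
x=8: ŷ = 4 + 2.4·8 = 23.2; r = 20.2 − 23.2 = -3
x=10: ŷ = 4 + 2.4·10 = 28; r = 29.5 − 28 = 1.5
x=12: ŷ = 4 + 2.4·12 = 32.8; r = 35.8 − 32.8 = 3
x=14: ŷ = 4 + 2.4·14 = 37.6; r = 36.1 − 37.6 = -1.5

1, 1, -2, -3, 1.5, 3, -1.5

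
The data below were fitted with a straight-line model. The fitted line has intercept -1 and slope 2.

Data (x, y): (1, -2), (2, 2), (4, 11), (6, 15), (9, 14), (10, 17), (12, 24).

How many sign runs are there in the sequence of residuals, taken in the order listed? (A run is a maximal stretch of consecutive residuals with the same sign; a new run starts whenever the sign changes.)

4 runs

x=1: ŷ = -1 + 2·1 = 1; r = -2 − 1 = -3
x=2: ŷ = -1 + 2·2 = 3; r = 2 − 3 = -1
x=4: ŷ = -1 + 2·4 = 7; r = 11 − 7 = 4
x=6: ŷ = -1 + 2·6 = 11; r = 15 − 11 = 4
x=9: ŷ = -1 + 2·9 = 17; r = 14 − 17 = -3
x=10: ŷ = -1 + 2·10 = 19; r = 17 − 19 = -2
x=12: ŷ = -1 + 2·12 = 23; r = 24 − 23 = 1
Signs: − − + + − − +
Runs: −×2, +×2, −×2, +×1 → 4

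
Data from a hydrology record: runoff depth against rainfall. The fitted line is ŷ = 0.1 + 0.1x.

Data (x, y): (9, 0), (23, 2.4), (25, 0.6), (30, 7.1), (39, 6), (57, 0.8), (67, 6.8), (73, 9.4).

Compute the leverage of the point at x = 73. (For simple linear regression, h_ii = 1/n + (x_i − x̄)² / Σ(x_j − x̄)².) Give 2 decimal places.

h = 0.41

x̄ = (9 + 23 + 25 + 30 + 39 + 57 + 67 + 73)/8 = 40.375
Σ(x − x̄)² = 984.391 + 301.891 + 236.391 + 107.641 + 1.89062 + 276.391 + 708.891 + 1064.39 = 3681.88
h = 1/8 + (32.625)²/3681.88 = 0.125 + 0.289089 = 0.41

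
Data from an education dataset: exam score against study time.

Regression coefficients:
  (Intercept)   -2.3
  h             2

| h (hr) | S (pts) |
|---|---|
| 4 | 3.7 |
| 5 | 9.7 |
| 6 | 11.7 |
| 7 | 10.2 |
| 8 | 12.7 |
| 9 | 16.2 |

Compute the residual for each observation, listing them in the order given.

h=4: ŷ = -2.3 + 2·4 = 5.7; e = 3.7 − 5.7 = -2
h=5: ŷ = -2.3 + 2·5 = 7.7; e = 9.7 − 7.7 = 2
h=6: ŷ = -2.3 + 2·6 = 9.7; e = 11.7 − 9.7 = 2
h=7: ŷ = -2.3 + 2·7 = 11.7; e = 10.2 − 11.7 = -1.5
h=8: ŷ = -2.3 + 2·8 = 13.7; e = 12.7 − 13.7 = -1
h=9: ŷ = -2.3 + 2·9 = 15.7; e = 16.2 − 15.7 = 0.5

-2, 2, 2, -1.5, -1, 0.5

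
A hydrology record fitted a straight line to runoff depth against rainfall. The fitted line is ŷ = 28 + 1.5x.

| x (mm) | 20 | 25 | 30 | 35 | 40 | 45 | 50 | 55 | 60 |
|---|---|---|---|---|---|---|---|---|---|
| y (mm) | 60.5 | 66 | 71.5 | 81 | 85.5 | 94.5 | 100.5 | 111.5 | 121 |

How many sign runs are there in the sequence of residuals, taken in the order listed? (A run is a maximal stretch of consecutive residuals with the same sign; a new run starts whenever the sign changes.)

5 runs

x=20: ŷ = 28 + 1.5·20 = 58; e = 60.5 − 58 = 2.5
x=25: ŷ = 28 + 1.5·25 = 65.5; e = 66 − 65.5 = 0.5
x=30: ŷ = 28 + 1.5·30 = 73; e = 71.5 − 73 = -1.5
x=35: ŷ = 28 + 1.5·35 = 80.5; e = 81 − 80.5 = 0.5
x=40: ŷ = 28 + 1.5·40 = 88; e = 85.5 − 88 = -2.5
x=45: ŷ = 28 + 1.5·45 = 95.5; e = 94.5 − 95.5 = -1
x=50: ŷ = 28 + 1.5·50 = 103; e = 100.5 − 103 = -2.5
x=55: ŷ = 28 + 1.5·55 = 110.5; e = 111.5 − 110.5 = 1
x=60: ŷ = 28 + 1.5·60 = 118; e = 121 − 118 = 3
Signs: + + − + − − − + +
Runs: +×2, −×1, +×1, −×3, +×2 → 5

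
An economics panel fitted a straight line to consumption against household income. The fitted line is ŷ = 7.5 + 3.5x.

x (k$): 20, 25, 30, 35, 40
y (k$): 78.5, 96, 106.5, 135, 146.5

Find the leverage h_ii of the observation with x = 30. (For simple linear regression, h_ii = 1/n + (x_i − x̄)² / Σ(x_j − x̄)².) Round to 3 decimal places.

h = 0.200

x̄ = (20 + 25 + 30 + 35 + 40)/5 = 30
Σ(x − x̄)² = 100 + 25 + 0 + 25 + 100 = 250
h = 1/5 + (0)²/250 = 0.2 + 0 = 0.200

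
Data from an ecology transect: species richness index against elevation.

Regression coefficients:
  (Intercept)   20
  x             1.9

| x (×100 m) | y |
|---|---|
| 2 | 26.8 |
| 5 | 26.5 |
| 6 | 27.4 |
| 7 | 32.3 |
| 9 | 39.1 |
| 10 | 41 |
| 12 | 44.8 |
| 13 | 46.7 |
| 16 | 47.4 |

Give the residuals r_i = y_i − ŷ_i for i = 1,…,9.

x=2: ŷ = 20 + 1.9·2 = 23.8; r = 26.8 − 23.8 = 3
x=5: ŷ = 20 + 1.9·5 = 29.5; r = 26.5 − 29.5 = -3
x=6: ŷ = 20 + 1.9·6 = 31.4; r = 27.4 − 31.4 = -4
x=7: ŷ = 20 + 1.9·7 = 33.3; r = 32.3 − 33.3 = -1
x=9: ŷ = 20 + 1.9·9 = 37.1; r = 39.1 − 37.1 = 2
x=10: ŷ = 20 + 1.9·10 = 39; r = 41 − 39 = 2
x=12: ŷ = 20 + 1.9·12 = 42.8; r = 44.8 − 42.8 = 2
x=13: ŷ = 20 + 1.9·13 = 44.7; r = 46.7 − 44.7 = 2
x=16: ŷ = 20 + 1.9·16 = 50.4; r = 47.4 − 50.4 = -3

3, -3, -4, -1, 2, 2, 2, 2, -3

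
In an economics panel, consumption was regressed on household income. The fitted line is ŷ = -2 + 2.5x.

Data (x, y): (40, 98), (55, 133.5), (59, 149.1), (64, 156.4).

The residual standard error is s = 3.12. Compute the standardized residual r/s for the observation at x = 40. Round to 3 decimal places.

ŷ = -2 + 2.5·40 = 98
r = 98 − 98 = 0
r/s = 0 / 3.12 = 0.000

0.000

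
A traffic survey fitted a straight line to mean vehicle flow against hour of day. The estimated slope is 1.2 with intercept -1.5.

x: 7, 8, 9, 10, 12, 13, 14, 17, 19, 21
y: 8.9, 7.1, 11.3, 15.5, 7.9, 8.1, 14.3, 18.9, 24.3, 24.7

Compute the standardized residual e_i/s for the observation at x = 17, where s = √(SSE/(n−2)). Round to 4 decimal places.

x=7: ŷ = -1.5 + 1.2·7 = 6.9; e = 8.9 − 6.9 = 2
x=8: ŷ = -1.5 + 1.2·8 = 8.1; e = 7.1 − 8.1 = -1
x=9: ŷ = -1.5 + 1.2·9 = 9.3; e = 11.3 − 9.3 = 2
x=10: ŷ = -1.5 + 1.2·10 = 10.5; e = 15.5 − 10.5 = 5
x=12: ŷ = -1.5 + 1.2·12 = 12.9; e = 7.9 − 12.9 = -5
x=13: ŷ = -1.5 + 1.2·13 = 14.1; e = 8.1 − 14.1 = -6
x=14: ŷ = -1.5 + 1.2·14 = 15.3; e = 14.3 − 15.3 = -1
x=17: ŷ = -1.5 + 1.2·17 = 18.9; e = 18.9 − 18.9 = 0
x=19: ŷ = -1.5 + 1.2·19 = 21.3; e = 24.3 − 21.3 = 3
x=21: ŷ = -1.5 + 1.2·21 = 23.7; e = 24.7 − 23.7 = 1
SSE = 4 + 1 + 4 + 25 + 25 + 36 + 1 + 0 + 9 + 1 = 106
s = √(106/8) = 3.64005
e/s = 0 / 3.64005 = 0.0000

0.0000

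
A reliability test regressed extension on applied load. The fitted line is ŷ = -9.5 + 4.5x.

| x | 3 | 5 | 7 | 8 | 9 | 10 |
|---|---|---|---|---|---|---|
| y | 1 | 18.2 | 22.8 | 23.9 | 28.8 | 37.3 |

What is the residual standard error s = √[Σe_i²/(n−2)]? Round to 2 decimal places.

x=3: ŷ = -9.5 + 4.5·3 = 4; e = 1 − 4 = -3
x=5: ŷ = -9.5 + 4.5·5 = 13; e = 18.2 − 13 = 5.2
x=7: ŷ = -9.5 + 4.5·7 = 22; e = 22.8 − 22 = 0.8
x=8: ŷ = -9.5 + 4.5·8 = 26.5; e = 23.9 − 26.5 = -2.6
x=9: ŷ = -9.5 + 4.5·9 = 31; e = 28.8 − 31 = -2.2
x=10: ŷ = -9.5 + 4.5·10 = 35.5; e = 37.3 − 35.5 = 1.8
SSE = 9 + 27.04 + 0.64 + 6.76 + 4.84 + 3.24 = 51.52
s = √(51.52/4) = √12.88 ≈ 3.59

s = 3.59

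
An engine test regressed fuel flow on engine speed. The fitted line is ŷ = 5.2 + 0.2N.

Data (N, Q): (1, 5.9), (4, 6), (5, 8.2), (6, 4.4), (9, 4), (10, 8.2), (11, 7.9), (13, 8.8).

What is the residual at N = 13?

ŷ = 5.2 + 0.2·13 = 7.8
r = 8.8 − 7.8 = 1

r = 1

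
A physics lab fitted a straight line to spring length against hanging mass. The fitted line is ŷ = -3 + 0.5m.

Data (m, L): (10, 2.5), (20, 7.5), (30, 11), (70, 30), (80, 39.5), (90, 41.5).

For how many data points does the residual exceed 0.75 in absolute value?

m=10: ŷ = -3 + 0.5·10 = 2; e = 2.5 − 2 = 0.5
m=20: ŷ = -3 + 0.5·20 = 7; e = 7.5 − 7 = 0.5
m=30: ŷ = -3 + 0.5·30 = 12; e = 11 − 12 = -1
m=70: ŷ = -3 + 0.5·70 = 32; e = 30 − 32 = -2
m=80: ŷ = -3 + 0.5·80 = 37; e = 39.5 − 37 = 2.5
m=90: ŷ = -3 + 0.5·90 = 42; e = 41.5 − 42 = -0.5
|e| > 0.75: m=30 (|e|=1), m=70 (|e|=2), m=80 (|e|=2.5) → 3

3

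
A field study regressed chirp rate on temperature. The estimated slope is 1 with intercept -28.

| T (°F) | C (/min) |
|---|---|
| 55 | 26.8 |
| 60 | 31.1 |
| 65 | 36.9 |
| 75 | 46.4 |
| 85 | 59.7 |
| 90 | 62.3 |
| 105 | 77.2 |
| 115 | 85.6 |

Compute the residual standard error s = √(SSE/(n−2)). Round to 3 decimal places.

T=55: ŷ = -28 + 55 = 27; e = 26.8 − 27 = -0.2
T=60: ŷ = -28 + 60 = 32; e = 31.1 − 32 = -0.9
T=65: ŷ = -28 + 65 = 37; e = 36.9 − 37 = -0.1
T=75: ŷ = -28 + 75 = 47; e = 46.4 − 47 = -0.6
T=85: ŷ = -28 + 85 = 57; e = 59.7 − 57 = 2.7
T=90: ŷ = -28 + 90 = 62; e = 62.3 − 62 = 0.3
T=105: ŷ = -28 + 105 = 77; e = 77.2 − 77 = 0.2
T=115: ŷ = -28 + 115 = 87; e = 85.6 − 87 = -1.4
SSE = 0.04 + 0.81 + 0.01 + 0.36 + 7.29 + 0.09 + 0.04 + 1.96 = 10.6
s = √(10.6/6) = √1.76667 ≈ 1.329

s = 1.329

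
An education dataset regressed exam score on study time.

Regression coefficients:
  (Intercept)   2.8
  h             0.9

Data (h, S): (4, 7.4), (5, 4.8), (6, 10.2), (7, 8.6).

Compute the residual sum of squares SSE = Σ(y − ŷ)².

SSE = 11.5

h=4: ŷ = 2.8 + 0.9·4 = 6.4; r = 7.4 − 6.4 = 1
h=5: ŷ = 2.8 + 0.9·5 = 7.3; r = 4.8 − 7.3 = -2.5
h=6: ŷ = 2.8 + 0.9·6 = 8.2; r = 10.2 − 8.2 = 2
h=7: ŷ = 2.8 + 0.9·7 = 9.1; r = 8.6 − 9.1 = -0.5
SSE = 1 + 6.25 + 4 + 0.25 = 11.5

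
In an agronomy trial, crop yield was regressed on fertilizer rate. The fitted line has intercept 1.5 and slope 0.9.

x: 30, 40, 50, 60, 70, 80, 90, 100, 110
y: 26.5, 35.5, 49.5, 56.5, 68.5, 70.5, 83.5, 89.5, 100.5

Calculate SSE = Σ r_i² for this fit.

SSE = 48

x=30: ŷ = 1.5 + 0.9·30 = 28.5; r = 26.5 − 28.5 = -2
x=40: ŷ = 1.5 + 0.9·40 = 37.5; r = 35.5 − 37.5 = -2
x=50: ŷ = 1.5 + 0.9·50 = 46.5; r = 49.5 − 46.5 = 3
x=60: ŷ = 1.5 + 0.9·60 = 55.5; r = 56.5 − 55.5 = 1
x=70: ŷ = 1.5 + 0.9·70 = 64.5; r = 68.5 − 64.5 = 4
x=80: ŷ = 1.5 + 0.9·80 = 73.5; r = 70.5 − 73.5 = -3
x=90: ŷ = 1.5 + 0.9·90 = 82.5; r = 83.5 − 82.5 = 1
x=100: ŷ = 1.5 + 0.9·100 = 91.5; r = 89.5 − 91.5 = -2
x=110: ŷ = 1.5 + 0.9·110 = 100.5; r = 100.5 − 100.5 = 0
SSE = 4 + 4 + 9 + 1 + 16 + 9 + 1 + 4 + 0 = 48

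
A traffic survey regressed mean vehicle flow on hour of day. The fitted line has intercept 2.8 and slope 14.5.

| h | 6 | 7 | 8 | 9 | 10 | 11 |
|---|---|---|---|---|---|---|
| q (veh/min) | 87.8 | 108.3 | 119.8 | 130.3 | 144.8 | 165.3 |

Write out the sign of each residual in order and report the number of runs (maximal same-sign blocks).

4 runs

h=6: ŷ = 2.8 + 14.5·6 = 89.8; r = 87.8 − 89.8 = -2
h=7: ŷ = 2.8 + 14.5·7 = 104.3; r = 108.3 − 104.3 = 4
h=8: ŷ = 2.8 + 14.5·8 = 118.8; r = 119.8 − 118.8 = 1
h=9: ŷ = 2.8 + 14.5·9 = 133.3; r = 130.3 − 133.3 = -3
h=10: ŷ = 2.8 + 14.5·10 = 147.8; r = 144.8 − 147.8 = -3
h=11: ŷ = 2.8 + 14.5·11 = 162.3; r = 165.3 − 162.3 = 3
Signs: − + + − − +
Runs: −×1, +×2, −×2, +×1 → 4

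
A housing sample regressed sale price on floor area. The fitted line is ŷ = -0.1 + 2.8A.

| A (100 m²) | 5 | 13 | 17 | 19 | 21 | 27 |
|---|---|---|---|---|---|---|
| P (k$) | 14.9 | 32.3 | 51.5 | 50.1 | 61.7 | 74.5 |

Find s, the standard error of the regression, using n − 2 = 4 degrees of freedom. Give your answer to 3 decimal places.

A=5: ŷ = -0.1 + 2.8·5 = 13.9; e = 14.9 − 13.9 = 1
A=13: ŷ = -0.1 + 2.8·13 = 36.3; e = 32.3 − 36.3 = -4
A=17: ŷ = -0.1 + 2.8·17 = 47.5; e = 51.5 − 47.5 = 4
A=19: ŷ = -0.1 + 2.8·19 = 53.1; e = 50.1 − 53.1 = -3
A=21: ŷ = -0.1 + 2.8·21 = 58.7; e = 61.7 − 58.7 = 3
A=27: ŷ = -0.1 + 2.8·27 = 75.5; e = 74.5 − 75.5 = -1
SSE = 1 + 16 + 16 + 9 + 9 + 1 = 52
s = √(52/4) = √13 ≈ 3.606

s = 3.606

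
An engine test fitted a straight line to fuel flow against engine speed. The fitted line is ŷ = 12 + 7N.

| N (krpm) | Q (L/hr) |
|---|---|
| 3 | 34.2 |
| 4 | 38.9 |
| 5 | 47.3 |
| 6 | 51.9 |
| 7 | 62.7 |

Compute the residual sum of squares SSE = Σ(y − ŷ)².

N=3: ŷ = 12 + 7·3 = 33; e = 34.2 − 33 = 1.2
N=4: ŷ = 12 + 7·4 = 40; e = 38.9 − 40 = -1.1
N=5: ŷ = 12 + 7·5 = 47; e = 47.3 − 47 = 0.3
N=6: ŷ = 12 + 7·6 = 54; e = 51.9 − 54 = -2.1
N=7: ŷ = 12 + 7·7 = 61; e = 62.7 − 61 = 1.7
SSE = 1.44 + 1.21 + 0.09 + 4.41 + 2.89 = 10.04

SSE = 10.04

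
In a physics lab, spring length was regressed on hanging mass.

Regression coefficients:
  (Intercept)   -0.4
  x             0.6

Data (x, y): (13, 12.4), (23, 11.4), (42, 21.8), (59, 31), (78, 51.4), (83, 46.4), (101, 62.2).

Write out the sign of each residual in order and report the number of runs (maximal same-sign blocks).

5 runs

x=13: ŷ = -0.4 + 0.6·13 = 7.4; r = 12.4 − 7.4 = 5
x=23: ŷ = -0.4 + 0.6·23 = 13.4; r = 11.4 − 13.4 = -2
x=42: ŷ = -0.4 + 0.6·42 = 24.8; r = 21.8 − 24.8 = -3
x=59: ŷ = -0.4 + 0.6·59 = 35; r = 31 − 35 = -4
x=78: ŷ = -0.4 + 0.6·78 = 46.4; r = 51.4 − 46.4 = 5
x=83: ŷ = -0.4 + 0.6·83 = 49.4; r = 46.4 − 49.4 = -3
x=101: ŷ = -0.4 + 0.6·101 = 60.2; r = 62.2 − 60.2 = 2
Signs: + − − − + − +
Runs: +×1, −×3, +×1, −×1, +×1 → 5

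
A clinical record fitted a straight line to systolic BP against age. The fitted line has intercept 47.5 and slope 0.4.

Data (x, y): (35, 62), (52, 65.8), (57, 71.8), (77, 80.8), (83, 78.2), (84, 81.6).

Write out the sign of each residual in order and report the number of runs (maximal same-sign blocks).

x=35: ŷ = 47.5 + 0.4·35 = 61.5; e = 62 − 61.5 = 0.5
x=52: ŷ = 47.5 + 0.4·52 = 68.3; e = 65.8 − 68.3 = -2.5
x=57: ŷ = 47.5 + 0.4·57 = 70.3; e = 71.8 − 70.3 = 1.5
x=77: ŷ = 47.5 + 0.4·77 = 78.3; e = 80.8 − 78.3 = 2.5
x=83: ŷ = 47.5 + 0.4·83 = 80.7; e = 78.2 − 80.7 = -2.5
x=84: ŷ = 47.5 + 0.4·84 = 81.1; e = 81.6 − 81.1 = 0.5
Signs: + − + + − +
Runs: +×1, −×1, +×2, −×1, +×1 → 5

5 runs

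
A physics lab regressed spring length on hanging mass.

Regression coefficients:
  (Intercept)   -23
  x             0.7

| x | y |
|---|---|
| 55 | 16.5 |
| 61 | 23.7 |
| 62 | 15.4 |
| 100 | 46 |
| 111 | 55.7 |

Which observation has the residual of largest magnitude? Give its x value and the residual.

x = 62, r = -5

x=55: ŷ = -23 + 0.7·55 = 15.5; r = 16.5 − 15.5 = 1
x=61: ŷ = -23 + 0.7·61 = 19.7; r = 23.7 − 19.7 = 4
x=62: ŷ = -23 + 0.7·62 = 20.4; r = 15.4 − 20.4 = -5
x=100: ŷ = -23 + 0.7·100 = 47; r = 46 − 47 = -1
x=111: ŷ = -23 + 0.7·111 = 54.7; r = 55.7 − 54.7 = 1
Largest |r| is 5 at x = 62, residual -5.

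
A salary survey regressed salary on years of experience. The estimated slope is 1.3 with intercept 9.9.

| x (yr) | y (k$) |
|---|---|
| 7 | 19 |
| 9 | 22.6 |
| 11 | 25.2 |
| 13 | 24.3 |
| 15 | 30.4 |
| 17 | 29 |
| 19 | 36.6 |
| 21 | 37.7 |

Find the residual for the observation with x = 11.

ŷ = 9.9 + 1.3·11 = 24.2
e = 25.2 − 24.2 = 1

e = 1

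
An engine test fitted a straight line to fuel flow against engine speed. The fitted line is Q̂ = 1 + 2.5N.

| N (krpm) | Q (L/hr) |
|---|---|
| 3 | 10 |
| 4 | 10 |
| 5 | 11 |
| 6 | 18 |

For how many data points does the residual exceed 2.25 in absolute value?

N=3: Q̂ = 1 + 2.5·3 = 8.5; r = 10 − 8.5 = 1.5
N=4: Q̂ = 1 + 2.5·4 = 11; r = 10 − 11 = -1
N=5: Q̂ = 1 + 2.5·5 = 13.5; r = 11 − 13.5 = -2.5
N=6: Q̂ = 1 + 2.5·6 = 16; r = 18 − 16 = 2
|r| > 2.25: N=5 (|r|=2.5) → 1

1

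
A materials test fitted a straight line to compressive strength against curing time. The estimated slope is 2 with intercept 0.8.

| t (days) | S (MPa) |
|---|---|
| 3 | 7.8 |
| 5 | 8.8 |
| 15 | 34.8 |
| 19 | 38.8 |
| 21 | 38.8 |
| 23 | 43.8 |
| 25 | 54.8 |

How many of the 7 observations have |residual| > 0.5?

t=3: ŷ = 0.8 + 2·3 = 6.8; r = 7.8 − 6.8 = 1
t=5: ŷ = 0.8 + 2·5 = 10.8; r = 8.8 − 10.8 = -2
t=15: ŷ = 0.8 + 2·15 = 30.8; r = 34.8 − 30.8 = 4
t=19: ŷ = 0.8 + 2·19 = 38.8; r = 38.8 − 38.8 = 0
t=21: ŷ = 0.8 + 2·21 = 42.8; r = 38.8 − 42.8 = -4
t=23: ŷ = 0.8 + 2·23 = 46.8; r = 43.8 − 46.8 = -3
t=25: ŷ = 0.8 + 2·25 = 50.8; r = 54.8 − 50.8 = 4
|r| > 0.5: t=3 (|r|=1), t=5 (|r|=2), t=15 (|r|=4), t=21 (|r|=4), t=23 (|r|=3), t=25 (|r|=4) → 6

6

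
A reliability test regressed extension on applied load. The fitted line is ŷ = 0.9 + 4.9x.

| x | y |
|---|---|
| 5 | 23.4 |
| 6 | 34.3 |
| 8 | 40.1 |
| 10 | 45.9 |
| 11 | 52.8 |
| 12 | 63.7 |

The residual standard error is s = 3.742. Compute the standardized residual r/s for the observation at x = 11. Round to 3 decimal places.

-0.534

ŷ = 0.9 + 4.9·11 = 54.8
r = 52.8 − 54.8 = -2
r/s = -2 / 3.742 = -0.534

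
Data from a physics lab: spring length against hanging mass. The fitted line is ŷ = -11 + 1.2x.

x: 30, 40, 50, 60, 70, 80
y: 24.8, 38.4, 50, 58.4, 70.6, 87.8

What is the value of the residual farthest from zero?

x=30: ŷ = -11 + 1.2·30 = 25; r = 24.8 − 25 = -0.2
x=40: ŷ = -11 + 1.2·40 = 37; r = 38.4 − 37 = 1.4
x=50: ŷ = -11 + 1.2·50 = 49; r = 50 − 49 = 1
x=60: ŷ = -11 + 1.2·60 = 61; r = 58.4 − 61 = -2.6
x=70: ŷ = -11 + 1.2·70 = 73; r = 70.6 − 73 = -2.4
x=80: ŷ = -11 + 1.2·80 = 85; r = 87.8 − 85 = 2.8
Largest |r| is 2.8 at x = 80, residual 2.8.

r = 2.8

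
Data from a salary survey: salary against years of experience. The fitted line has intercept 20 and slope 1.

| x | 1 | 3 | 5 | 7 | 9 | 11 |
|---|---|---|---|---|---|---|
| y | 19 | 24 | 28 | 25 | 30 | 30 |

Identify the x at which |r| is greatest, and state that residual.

x = 5, r = 3

x=1: ŷ = 20 + 1 = 21; r = 19 − 21 = -2
x=3: ŷ = 20 + 3 = 23; r = 24 − 23 = 1
x=5: ŷ = 20 + 5 = 25; r = 28 − 25 = 3
x=7: ŷ = 20 + 7 = 27; r = 25 − 27 = -2
x=9: ŷ = 20 + 9 = 29; r = 30 − 29 = 1
x=11: ŷ = 20 + 11 = 31; r = 30 − 31 = -1
Largest |r| is 3 at x = 5, residual 3.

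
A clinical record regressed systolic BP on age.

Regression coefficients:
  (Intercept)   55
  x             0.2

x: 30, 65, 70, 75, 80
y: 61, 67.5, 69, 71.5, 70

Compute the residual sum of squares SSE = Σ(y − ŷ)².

x=30: ŷ = 55 + 0.2·30 = 61; e = 61 − 61 = 0
x=65: ŷ = 55 + 0.2·65 = 68; e = 67.5 − 68 = -0.5
x=70: ŷ = 55 + 0.2·70 = 69; e = 69 − 69 = 0
x=75: ŷ = 55 + 0.2·75 = 70; e = 71.5 − 70 = 1.5
x=80: ŷ = 55 + 0.2·80 = 71; e = 70 − 71 = -1
SSE = 0 + 0.25 + 0 + 2.25 + 1 = 3.5

SSE = 3.5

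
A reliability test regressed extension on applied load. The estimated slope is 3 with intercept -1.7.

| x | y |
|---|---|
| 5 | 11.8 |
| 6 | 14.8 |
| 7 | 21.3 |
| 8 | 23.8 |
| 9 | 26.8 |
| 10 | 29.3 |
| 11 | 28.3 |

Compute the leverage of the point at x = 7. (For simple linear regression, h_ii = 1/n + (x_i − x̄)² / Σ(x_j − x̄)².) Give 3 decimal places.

h = 0.179

x̄ = (5 + 6 + 7 + 8 + 9 + 10 + 11)/7 = 8
Σ(x − x̄)² = 9 + 4 + 1 + 0 + 1 + 4 + 9 = 28
h = 1/7 + (-1)²/28 = 0.142857 + 0.0357143 = 0.179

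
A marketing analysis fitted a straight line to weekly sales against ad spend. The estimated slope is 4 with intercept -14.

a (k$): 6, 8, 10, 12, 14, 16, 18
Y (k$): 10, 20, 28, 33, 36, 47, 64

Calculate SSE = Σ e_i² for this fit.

a=6: Ŷ = -14 + 4·6 = 10; e = 10 − 10 = 0
a=8: Ŷ = -14 + 4·8 = 18; e = 20 − 18 = 2
a=10: Ŷ = -14 + 4·10 = 26; e = 28 − 26 = 2
a=12: Ŷ = -14 + 4·12 = 34; e = 33 − 34 = -1
a=14: Ŷ = -14 + 4·14 = 42; e = 36 − 42 = -6
a=16: Ŷ = -14 + 4·16 = 50; e = 47 − 50 = -3
a=18: Ŷ = -14 + 4·18 = 58; e = 64 − 58 = 6
SSE = 0 + 4 + 4 + 1 + 36 + 9 + 36 = 90

SSE = 90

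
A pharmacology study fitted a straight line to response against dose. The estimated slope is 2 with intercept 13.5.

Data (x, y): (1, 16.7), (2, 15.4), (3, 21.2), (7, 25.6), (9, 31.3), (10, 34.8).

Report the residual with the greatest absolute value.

r = -2.1

x=1: ŷ = 13.5 + 2·1 = 15.5; r = 16.7 − 15.5 = 1.2
x=2: ŷ = 13.5 + 2·2 = 17.5; r = 15.4 − 17.5 = -2.1
x=3: ŷ = 13.5 + 2·3 = 19.5; r = 21.2 − 19.5 = 1.7
x=7: ŷ = 13.5 + 2·7 = 27.5; r = 25.6 − 27.5 = -1.9
x=9: ŷ = 13.5 + 2·9 = 31.5; r = 31.3 − 31.5 = -0.2
x=10: ŷ = 13.5 + 2·10 = 33.5; r = 34.8 − 33.5 = 1.3
Largest |r| is 2.1 at x = 2, residual -2.1.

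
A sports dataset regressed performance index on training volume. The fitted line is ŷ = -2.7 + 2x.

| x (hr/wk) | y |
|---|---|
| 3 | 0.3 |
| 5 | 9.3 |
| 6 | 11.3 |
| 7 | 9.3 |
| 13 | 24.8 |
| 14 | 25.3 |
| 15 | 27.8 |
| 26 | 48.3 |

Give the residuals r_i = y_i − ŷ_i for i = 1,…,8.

-3, 2, 2, -2, 1.5, 0, 0.5, -1

x=3: ŷ = -2.7 + 2·3 = 3.3; r = 0.3 − 3.3 = -3
x=5: ŷ = -2.7 + 2·5 = 7.3; r = 9.3 − 7.3 = 2
x=6: ŷ = -2.7 + 2·6 = 9.3; r = 11.3 − 9.3 = 2
x=7: ŷ = -2.7 + 2·7 = 11.3; r = 9.3 − 11.3 = -2
x=13: ŷ = -2.7 + 2·13 = 23.3; r = 24.8 − 23.3 = 1.5
x=14: ŷ = -2.7 + 2·14 = 25.3; r = 25.3 − 25.3 = 0
x=15: ŷ = -2.7 + 2·15 = 27.3; r = 27.8 − 27.3 = 0.5
x=26: ŷ = -2.7 + 2·26 = 49.3; r = 48.3 − 49.3 = -1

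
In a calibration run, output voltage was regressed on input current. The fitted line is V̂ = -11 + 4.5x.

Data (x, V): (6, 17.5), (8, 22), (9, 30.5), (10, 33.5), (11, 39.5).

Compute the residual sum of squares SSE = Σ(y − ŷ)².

x=6: V̂ = -11 + 4.5·6 = 16; r = 17.5 − 16 = 1.5
x=8: V̂ = -11 + 4.5·8 = 25; r = 22 − 25 = -3
x=9: V̂ = -11 + 4.5·9 = 29.5; r = 30.5 − 29.5 = 1
x=10: V̂ = -11 + 4.5·10 = 34; r = 33.5 − 34 = -0.5
x=11: V̂ = -11 + 4.5·11 = 38.5; r = 39.5 − 38.5 = 1
SSE = 2.25 + 9 + 1 + 0.25 + 1 = 13.5

SSE = 13.5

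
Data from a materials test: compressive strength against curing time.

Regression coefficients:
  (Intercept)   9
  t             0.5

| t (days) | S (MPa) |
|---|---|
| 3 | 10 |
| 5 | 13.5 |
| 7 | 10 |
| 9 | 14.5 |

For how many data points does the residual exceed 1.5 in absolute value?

2

t=3: ŷ = 9 + 0.5·3 = 10.5; e = 10 − 10.5 = -0.5
t=5: ŷ = 9 + 0.5·5 = 11.5; e = 13.5 − 11.5 = 2
t=7: ŷ = 9 + 0.5·7 = 12.5; e = 10 − 12.5 = -2.5
t=9: ŷ = 9 + 0.5·9 = 13.5; e = 14.5 − 13.5 = 1
|e| > 1.5: t=5 (|e|=2), t=7 (|e|=2.5) → 2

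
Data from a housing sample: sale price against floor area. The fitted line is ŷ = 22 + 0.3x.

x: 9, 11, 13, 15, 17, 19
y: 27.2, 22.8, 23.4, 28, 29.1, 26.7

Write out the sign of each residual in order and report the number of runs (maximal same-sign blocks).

x=9: ŷ = 22 + 0.3·9 = 24.7; r = 27.2 − 24.7 = 2.5
x=11: ŷ = 22 + 0.3·11 = 25.3; r = 22.8 − 25.3 = -2.5
x=13: ŷ = 22 + 0.3·13 = 25.9; r = 23.4 − 25.9 = -2.5
x=15: ŷ = 22 + 0.3·15 = 26.5; r = 28 − 26.5 = 1.5
x=17: ŷ = 22 + 0.3·17 = 27.1; r = 29.1 − 27.1 = 2
x=19: ŷ = 22 + 0.3·19 = 27.7; r = 26.7 − 27.7 = -1
Signs: + − − + + −
Runs: +×1, −×2, +×2, −×1 → 4

4 runs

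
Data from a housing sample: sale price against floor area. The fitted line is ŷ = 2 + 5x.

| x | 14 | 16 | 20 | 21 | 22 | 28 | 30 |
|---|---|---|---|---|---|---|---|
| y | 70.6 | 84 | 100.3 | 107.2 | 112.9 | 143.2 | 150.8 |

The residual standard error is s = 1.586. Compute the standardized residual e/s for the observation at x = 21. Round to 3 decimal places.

ŷ = 2 + 5·21 = 107
e = 107.2 − 107 = 0.2
e/s = 0.2 / 1.586 = 0.126

0.126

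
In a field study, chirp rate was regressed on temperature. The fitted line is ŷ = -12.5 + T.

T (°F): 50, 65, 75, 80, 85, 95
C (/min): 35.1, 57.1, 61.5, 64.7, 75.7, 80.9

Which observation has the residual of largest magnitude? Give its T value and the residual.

T=50: ŷ = -12.5 + 50 = 37.5; e = 35.1 − 37.5 = -2.4
T=65: ŷ = -12.5 + 65 = 52.5; e = 57.1 − 52.5 = 4.6
T=75: ŷ = -12.5 + 75 = 62.5; e = 61.5 − 62.5 = -1
T=80: ŷ = -12.5 + 80 = 67.5; e = 64.7 − 67.5 = -2.8
T=85: ŷ = -12.5 + 85 = 72.5; e = 75.7 − 72.5 = 3.2
T=95: ŷ = -12.5 + 95 = 82.5; e = 80.9 − 82.5 = -1.6
Largest |e| is 4.6 at T = 65, residual 4.6.

T = 65, e = 4.6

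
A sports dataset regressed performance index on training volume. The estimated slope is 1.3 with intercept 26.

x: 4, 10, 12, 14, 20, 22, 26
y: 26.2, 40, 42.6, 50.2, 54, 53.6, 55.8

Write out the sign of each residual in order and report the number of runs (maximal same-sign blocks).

3 runs

x=4: ŷ = 26 + 1.3·4 = 31.2; r = 26.2 − 31.2 = -5
x=10: ŷ = 26 + 1.3·10 = 39; r = 40 − 39 = 1
x=12: ŷ = 26 + 1.3·12 = 41.6; r = 42.6 − 41.6 = 1
x=14: ŷ = 26 + 1.3·14 = 44.2; r = 50.2 − 44.2 = 6
x=20: ŷ = 26 + 1.3·20 = 52; r = 54 − 52 = 2
x=22: ŷ = 26 + 1.3·22 = 54.6; r = 53.6 − 54.6 = -1
x=26: ŷ = 26 + 1.3·26 = 59.8; r = 55.8 − 59.8 = -4
Signs: − + + + + − −
Runs: −×1, +×4, −×2 → 3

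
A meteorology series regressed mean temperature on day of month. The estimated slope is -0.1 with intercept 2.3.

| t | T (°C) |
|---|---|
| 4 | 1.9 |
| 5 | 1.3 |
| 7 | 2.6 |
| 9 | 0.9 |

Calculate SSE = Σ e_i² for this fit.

t=4: T̂ = 2.3 − 0.1·4 = 1.9; e = 1.9 − 1.9 = 0
t=5: T̂ = 2.3 − 0.1·5 = 1.8; e = 1.3 − 1.8 = -0.5
t=7: T̂ = 2.3 − 0.1·7 = 1.6; e = 2.6 − 1.6 = 1
t=9: T̂ = 2.3 − 0.1·9 = 1.4; e = 0.9 − 1.4 = -0.5
SSE = 0 + 0.25 + 1 + 0.25 = 1.5

SSE = 1.5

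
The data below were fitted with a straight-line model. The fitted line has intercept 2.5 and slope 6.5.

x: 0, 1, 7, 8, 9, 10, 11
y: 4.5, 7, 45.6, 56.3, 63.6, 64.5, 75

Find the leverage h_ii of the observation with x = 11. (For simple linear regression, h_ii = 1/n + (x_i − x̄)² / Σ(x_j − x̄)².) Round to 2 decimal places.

h = 0.32

x̄ = (0 + 1 + 7 + 8 + 9 + 10 + 11)/7 = 6.57143
Σ(x − x̄)² = 43.1837 + 31.0408 + 0.183673 + 2.04082 + 5.89796 + 11.7551 + 19.6122 = 113.714
h = 1/7 + (4.42857)²/113.714 = 0.142857 + 0.172469 = 0.32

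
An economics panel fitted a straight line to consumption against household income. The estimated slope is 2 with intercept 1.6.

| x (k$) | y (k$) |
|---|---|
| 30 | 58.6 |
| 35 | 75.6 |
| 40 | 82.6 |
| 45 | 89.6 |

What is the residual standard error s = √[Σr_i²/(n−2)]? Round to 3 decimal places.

s = 3.873

x=30: ŷ = 1.6 + 2·30 = 61.6; r = 58.6 − 61.6 = -3
x=35: ŷ = 1.6 + 2·35 = 71.6; r = 75.6 − 71.6 = 4
x=40: ŷ = 1.6 + 2·40 = 81.6; r = 82.6 − 81.6 = 1
x=45: ŷ = 1.6 + 2·45 = 91.6; r = 89.6 − 91.6 = -2
SSE = 9 + 16 + 1 + 4 = 30
s = √(30/2) = √15 ≈ 3.873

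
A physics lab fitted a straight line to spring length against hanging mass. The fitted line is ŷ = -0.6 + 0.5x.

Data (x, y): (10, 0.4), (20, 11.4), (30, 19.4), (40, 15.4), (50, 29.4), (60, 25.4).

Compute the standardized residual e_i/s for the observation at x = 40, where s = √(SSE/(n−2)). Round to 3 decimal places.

x=10: ŷ = -0.6 + 0.5·10 = 4.4; e = 0.4 − 4.4 = -4
x=20: ŷ = -0.6 + 0.5·20 = 9.4; e = 11.4 − 9.4 = 2
x=30: ŷ = -0.6 + 0.5·30 = 14.4; e = 19.4 − 14.4 = 5
x=40: ŷ = -0.6 + 0.5·40 = 19.4; e = 15.4 − 19.4 = -4
x=50: ŷ = -0.6 + 0.5·50 = 24.4; e = 29.4 − 24.4 = 5
x=60: ŷ = -0.6 + 0.5·60 = 29.4; e = 25.4 − 29.4 = -4
SSE = 16 + 4 + 25 + 16 + 25 + 16 = 102
s = √(102/4) = 5.04975
e/s = -4 / 5.04975 = -0.792

-0.792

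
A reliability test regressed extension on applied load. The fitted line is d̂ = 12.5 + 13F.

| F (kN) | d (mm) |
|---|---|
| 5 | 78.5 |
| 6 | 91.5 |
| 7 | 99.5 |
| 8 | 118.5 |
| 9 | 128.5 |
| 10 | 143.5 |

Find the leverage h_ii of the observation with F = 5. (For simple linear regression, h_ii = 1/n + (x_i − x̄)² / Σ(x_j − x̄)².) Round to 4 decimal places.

F̄ = (5 + 6 + 7 + 8 + 9 + 10)/6 = 7.5
Σ(F − F̄)² = 6.25 + 2.25 + 0.25 + 0.25 + 2.25 + 6.25 = 17.5
h = 1/6 + (-2.5)²/17.5 = 0.166667 + 0.357143 = 0.5238

h = 0.5238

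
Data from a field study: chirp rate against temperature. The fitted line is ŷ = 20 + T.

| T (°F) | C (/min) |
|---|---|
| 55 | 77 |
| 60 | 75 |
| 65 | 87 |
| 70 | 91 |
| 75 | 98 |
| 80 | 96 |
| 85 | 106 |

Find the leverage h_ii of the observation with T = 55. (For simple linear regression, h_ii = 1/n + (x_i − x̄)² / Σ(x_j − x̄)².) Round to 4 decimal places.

h = 0.4643

T̄ = (55 + 60 + 65 + 70 + 75 + 80 + 85)/7 = 70
Σ(T − T̄)² = 225 + 100 + 25 + 0 + 25 + 100 + 225 = 700
h = 1/7 + (-15)²/700 = 0.142857 + 0.321429 = 0.4643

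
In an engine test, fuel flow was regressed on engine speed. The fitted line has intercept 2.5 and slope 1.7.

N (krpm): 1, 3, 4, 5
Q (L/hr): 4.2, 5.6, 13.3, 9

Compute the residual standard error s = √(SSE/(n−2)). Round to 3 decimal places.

N=1: Q̂ = 2.5 + 1.7·1 = 4.2; e = 4.2 − 4.2 = 0
N=3: Q̂ = 2.5 + 1.7·3 = 7.6; e = 5.6 − 7.6 = -2
N=4: Q̂ = 2.5 + 1.7·4 = 9.3; e = 13.3 − 9.3 = 4
N=5: Q̂ = 2.5 + 1.7·5 = 11; e = 9 − 11 = -2
SSE = 0 + 4 + 16 + 4 = 24
s = √(24/2) = √12 ≈ 3.464

s = 3.464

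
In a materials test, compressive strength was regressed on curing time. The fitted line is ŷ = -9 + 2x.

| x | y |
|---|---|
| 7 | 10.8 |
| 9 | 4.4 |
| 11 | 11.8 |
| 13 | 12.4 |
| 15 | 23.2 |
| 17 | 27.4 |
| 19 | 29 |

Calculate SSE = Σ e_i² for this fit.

x=7: ŷ = -9 + 2·7 = 5; e = 10.8 − 5 = 5.8
x=9: ŷ = -9 + 2·9 = 9; e = 4.4 − 9 = -4.6
x=11: ŷ = -9 + 2·11 = 13; e = 11.8 − 13 = -1.2
x=13: ŷ = -9 + 2·13 = 17; e = 12.4 − 17 = -4.6
x=15: ŷ = -9 + 2·15 = 21; e = 23.2 − 21 = 2.2
x=17: ŷ = -9 + 2·17 = 25; e = 27.4 − 25 = 2.4
x=19: ŷ = -9 + 2·19 = 29; e = 29 − 29 = 0
SSE = 33.64 + 21.16 + 1.44 + 21.16 + 4.84 + 5.76 + 0 = 88

SSE = 88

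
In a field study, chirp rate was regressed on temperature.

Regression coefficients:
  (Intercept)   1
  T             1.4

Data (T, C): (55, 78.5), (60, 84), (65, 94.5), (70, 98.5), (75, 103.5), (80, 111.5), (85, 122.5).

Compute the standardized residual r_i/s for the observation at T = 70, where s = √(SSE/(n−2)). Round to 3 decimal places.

T=55: ŷ = 1 + 1.4·55 = 78; r = 78.5 − 78 = 0.5
T=60: ŷ = 1 + 1.4·60 = 85; r = 84 − 85 = -1
T=65: ŷ = 1 + 1.4·65 = 92; r = 94.5 − 92 = 2.5
T=70: ŷ = 1 + 1.4·70 = 99; r = 98.5 − 99 = -0.5
T=75: ŷ = 1 + 1.4·75 = 106; r = 103.5 − 106 = -2.5
T=80: ŷ = 1 + 1.4·80 = 113; r = 111.5 − 113 = -1.5
T=85: ŷ = 1 + 1.4·85 = 120; r = 122.5 − 120 = 2.5
SSE = 0.25 + 1 + 6.25 + 0.25 + 6.25 + 2.25 + 6.25 = 22.5
s = √(22.5/5) = 2.12132
r/s = -0.5 / 2.12132 = -0.236

-0.236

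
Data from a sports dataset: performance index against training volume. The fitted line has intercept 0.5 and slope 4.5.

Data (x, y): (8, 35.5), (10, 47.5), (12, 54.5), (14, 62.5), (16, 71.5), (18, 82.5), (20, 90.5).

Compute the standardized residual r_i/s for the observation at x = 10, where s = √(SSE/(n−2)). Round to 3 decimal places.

1.581

x=8: ŷ = 0.5 + 4.5·8 = 36.5; r = 35.5 − 36.5 = -1
x=10: ŷ = 0.5 + 4.5·10 = 45.5; r = 47.5 − 45.5 = 2
x=12: ŷ = 0.5 + 4.5·12 = 54.5; r = 54.5 − 54.5 = 0
x=14: ŷ = 0.5 + 4.5·14 = 63.5; r = 62.5 − 63.5 = -1
x=16: ŷ = 0.5 + 4.5·16 = 72.5; r = 71.5 − 72.5 = -1
x=18: ŷ = 0.5 + 4.5·18 = 81.5; r = 82.5 − 81.5 = 1
x=20: ŷ = 0.5 + 4.5·20 = 90.5; r = 90.5 − 90.5 = 0
SSE = 1 + 4 + 0 + 1 + 1 + 1 + 0 = 8
s = √(8/5) = 1.26491
r/s = 2 / 1.26491 = 1.581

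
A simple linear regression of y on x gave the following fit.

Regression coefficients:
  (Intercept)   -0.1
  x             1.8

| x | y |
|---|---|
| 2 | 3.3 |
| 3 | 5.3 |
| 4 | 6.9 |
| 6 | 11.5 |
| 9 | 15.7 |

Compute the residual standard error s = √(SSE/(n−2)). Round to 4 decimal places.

x=2: ŷ = -0.1 + 1.8·2 = 3.5; e = 3.3 − 3.5 = -0.2
x=3: ŷ = -0.1 + 1.8·3 = 5.3; e = 5.3 − 5.3 = 0
x=4: ŷ = -0.1 + 1.8·4 = 7.1; e = 6.9 − 7.1 = -0.2
x=6: ŷ = -0.1 + 1.8·6 = 10.7; e = 11.5 − 10.7 = 0.8
x=9: ŷ = -0.1 + 1.8·9 = 16.1; e = 15.7 − 16.1 = -0.4
SSE = 0.04 + 0 + 0.04 + 0.64 + 0.16 = 0.88
s = √(0.88/3) = √0.293333 ≈ 0.5416

s = 0.5416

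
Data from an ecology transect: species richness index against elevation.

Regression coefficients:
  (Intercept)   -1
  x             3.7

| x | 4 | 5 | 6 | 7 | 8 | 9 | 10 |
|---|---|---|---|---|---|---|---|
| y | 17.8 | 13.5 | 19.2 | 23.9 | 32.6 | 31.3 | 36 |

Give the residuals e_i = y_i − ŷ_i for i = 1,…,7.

4, -4, -2, -1, 4, -1, 0

x=4: ŷ = -1 + 3.7·4 = 13.8; e = 17.8 − 13.8 = 4
x=5: ŷ = -1 + 3.7·5 = 17.5; e = 13.5 − 17.5 = -4
x=6: ŷ = -1 + 3.7·6 = 21.2; e = 19.2 − 21.2 = -2
x=7: ŷ = -1 + 3.7·7 = 24.9; e = 23.9 − 24.9 = -1
x=8: ŷ = -1 + 3.7·8 = 28.6; e = 32.6 − 28.6 = 4
x=9: ŷ = -1 + 3.7·9 = 32.3; e = 31.3 − 32.3 = -1
x=10: ŷ = -1 + 3.7·10 = 36; e = 36 − 36 = 0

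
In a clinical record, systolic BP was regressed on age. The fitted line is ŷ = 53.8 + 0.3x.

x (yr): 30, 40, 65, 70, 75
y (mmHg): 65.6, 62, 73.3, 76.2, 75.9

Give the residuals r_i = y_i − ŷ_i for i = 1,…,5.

x=30: ŷ = 53.8 + 0.3·30 = 62.8; r = 65.6 − 62.8 = 2.8
x=40: ŷ = 53.8 + 0.3·40 = 65.8; r = 62 − 65.8 = -3.8
x=65: ŷ = 53.8 + 0.3·65 = 73.3; r = 73.3 − 73.3 = 0
x=70: ŷ = 53.8 + 0.3·70 = 74.8; r = 76.2 − 74.8 = 1.4
x=75: ŷ = 53.8 + 0.3·75 = 76.3; r = 75.9 − 76.3 = -0.4

2.8, -3.8, 0, 1.4, -0.4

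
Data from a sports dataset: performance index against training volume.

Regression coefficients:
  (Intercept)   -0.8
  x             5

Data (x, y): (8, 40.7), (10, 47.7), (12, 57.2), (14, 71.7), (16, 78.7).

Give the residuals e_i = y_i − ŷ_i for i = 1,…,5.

x=8: ŷ = -0.8 + 5·8 = 39.2; e = 40.7 − 39.2 = 1.5
x=10: ŷ = -0.8 + 5·10 = 49.2; e = 47.7 − 49.2 = -1.5
x=12: ŷ = -0.8 + 5·12 = 59.2; e = 57.2 − 59.2 = -2
x=14: ŷ = -0.8 + 5·14 = 69.2; e = 71.7 − 69.2 = 2.5
x=16: ŷ = -0.8 + 5·16 = 79.2; e = 78.7 − 79.2 = -0.5

1.5, -1.5, -2, 2.5, -0.5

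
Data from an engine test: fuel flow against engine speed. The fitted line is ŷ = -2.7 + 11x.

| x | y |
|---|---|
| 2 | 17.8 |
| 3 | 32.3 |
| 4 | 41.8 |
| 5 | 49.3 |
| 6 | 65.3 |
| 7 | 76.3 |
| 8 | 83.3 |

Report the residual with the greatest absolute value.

r = -3

x=2: ŷ = -2.7 + 11·2 = 19.3; r = 17.8 − 19.3 = -1.5
x=3: ŷ = -2.7 + 11·3 = 30.3; r = 32.3 − 30.3 = 2
x=4: ŷ = -2.7 + 11·4 = 41.3; r = 41.8 − 41.3 = 0.5
x=5: ŷ = -2.7 + 11·5 = 52.3; r = 49.3 − 52.3 = -3
x=6: ŷ = -2.7 + 11·6 = 63.3; r = 65.3 − 63.3 = 2
x=7: ŷ = -2.7 + 11·7 = 74.3; r = 76.3 − 74.3 = 2
x=8: ŷ = -2.7 + 11·8 = 85.3; r = 83.3 − 85.3 = -2
Largest |r| is 3 at x = 5, residual -3.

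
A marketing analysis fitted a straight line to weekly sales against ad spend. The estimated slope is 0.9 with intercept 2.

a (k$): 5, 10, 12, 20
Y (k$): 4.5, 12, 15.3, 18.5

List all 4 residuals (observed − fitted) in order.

a=5: Ŷ = 2 + 0.9·5 = 6.5; r = 4.5 − 6.5 = -2
a=10: Ŷ = 2 + 0.9·10 = 11; r = 12 − 11 = 1
a=12: Ŷ = 2 + 0.9·12 = 12.8; r = 15.3 − 12.8 = 2.5
a=20: Ŷ = 2 + 0.9·20 = 20; r = 18.5 − 20 = -1.5

-2, 1, 2.5, -1.5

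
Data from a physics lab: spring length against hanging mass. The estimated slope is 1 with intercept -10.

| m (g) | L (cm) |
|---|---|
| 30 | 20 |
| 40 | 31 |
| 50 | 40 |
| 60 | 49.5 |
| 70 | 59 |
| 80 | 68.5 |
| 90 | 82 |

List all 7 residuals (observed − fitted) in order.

0, 1, 0, -0.5, -1, -1.5, 2

m=30: L̂ = -10 + 30 = 20; e = 20 − 20 = 0
m=40: L̂ = -10 + 40 = 30; e = 31 − 30 = 1
m=50: L̂ = -10 + 50 = 40; e = 40 − 40 = 0
m=60: L̂ = -10 + 60 = 50; e = 49.5 − 50 = -0.5
m=70: L̂ = -10 + 70 = 60; e = 59 − 60 = -1
m=80: L̂ = -10 + 80 = 70; e = 68.5 − 70 = -1.5
m=90: L̂ = -10 + 90 = 80; e = 82 − 80 = 2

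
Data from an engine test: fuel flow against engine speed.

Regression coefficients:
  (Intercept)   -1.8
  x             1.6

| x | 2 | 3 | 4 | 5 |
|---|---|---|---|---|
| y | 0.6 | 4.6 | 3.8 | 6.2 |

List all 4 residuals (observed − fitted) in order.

-0.8, 1.6, -0.8, 0

x=2: ŷ = -1.8 + 1.6·2 = 1.4; e = 0.6 − 1.4 = -0.8
x=3: ŷ = -1.8 + 1.6·3 = 3; e = 4.6 − 3 = 1.6
x=4: ŷ = -1.8 + 1.6·4 = 4.6; e = 3.8 − 4.6 = -0.8
x=5: ŷ = -1.8 + 1.6·5 = 6.2; e = 6.2 − 6.2 = 0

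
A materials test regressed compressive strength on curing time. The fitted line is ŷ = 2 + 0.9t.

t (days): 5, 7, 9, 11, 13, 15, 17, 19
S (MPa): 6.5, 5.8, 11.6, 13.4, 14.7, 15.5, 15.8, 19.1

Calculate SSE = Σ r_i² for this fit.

t=5: ŷ = 2 + 0.9·5 = 6.5; r = 6.5 − 6.5 = 0
t=7: ŷ = 2 + 0.9·7 = 8.3; r = 5.8 − 8.3 = -2.5
t=9: ŷ = 2 + 0.9·9 = 10.1; r = 11.6 − 10.1 = 1.5
t=11: ŷ = 2 + 0.9·11 = 11.9; r = 13.4 − 11.9 = 1.5
t=13: ŷ = 2 + 0.9·13 = 13.7; r = 14.7 − 13.7 = 1
t=15: ŷ = 2 + 0.9·15 = 15.5; r = 15.5 − 15.5 = 0
t=17: ŷ = 2 + 0.9·17 = 17.3; r = 15.8 − 17.3 = -1.5
t=19: ŷ = 2 + 0.9·19 = 19.1; r = 19.1 − 19.1 = 0
SSE = 0 + 6.25 + 2.25 + 2.25 + 1 + 0 + 2.25 + 0 = 14

SSE = 14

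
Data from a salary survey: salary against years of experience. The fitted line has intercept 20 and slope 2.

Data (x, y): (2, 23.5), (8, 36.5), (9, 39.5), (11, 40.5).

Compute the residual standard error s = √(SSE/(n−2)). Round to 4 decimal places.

x=2: ŷ = 20 + 2·2 = 24; e = 23.5 − 24 = -0.5
x=8: ŷ = 20 + 2·8 = 36; e = 36.5 − 36 = 0.5
x=9: ŷ = 20 + 2·9 = 38; e = 39.5 − 38 = 1.5
x=11: ŷ = 20 + 2·11 = 42; e = 40.5 − 42 = -1.5
SSE = 0.25 + 0.25 + 2.25 + 2.25 = 5
s = √(5/2) = √2.5 ≈ 1.5811

s = 1.5811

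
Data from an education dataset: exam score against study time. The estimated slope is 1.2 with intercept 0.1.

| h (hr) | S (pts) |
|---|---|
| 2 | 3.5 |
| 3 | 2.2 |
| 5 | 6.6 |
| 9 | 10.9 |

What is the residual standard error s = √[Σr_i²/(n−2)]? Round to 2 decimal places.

h=2: ŷ = 0.1 + 1.2·2 = 2.5; r = 3.5 − 2.5 = 1
h=3: ŷ = 0.1 + 1.2·3 = 3.7; r = 2.2 − 3.7 = -1.5
h=5: ŷ = 0.1 + 1.2·5 = 6.1; r = 6.6 − 6.1 = 0.5
h=9: ŷ = 0.1 + 1.2·9 = 10.9; r = 10.9 − 10.9 = 0
SSE = 1 + 2.25 + 0.25 + 0 = 3.5
s = √(3.5/2) = √1.75 ≈ 1.32

s = 1.32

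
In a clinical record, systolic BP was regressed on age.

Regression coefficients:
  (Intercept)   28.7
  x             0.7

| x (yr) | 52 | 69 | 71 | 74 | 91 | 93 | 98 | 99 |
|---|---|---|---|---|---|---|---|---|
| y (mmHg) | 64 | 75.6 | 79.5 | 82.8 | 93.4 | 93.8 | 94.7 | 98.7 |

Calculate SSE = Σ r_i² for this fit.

x=52: ŷ = 28.7 + 0.7·52 = 65.1; r = 64 − 65.1 = -1.1
x=69: ŷ = 28.7 + 0.7·69 = 77; r = 75.6 − 77 = -1.4
x=71: ŷ = 28.7 + 0.7·71 = 78.4; r = 79.5 − 78.4 = 1.1
x=74: ŷ = 28.7 + 0.7·74 = 80.5; r = 82.8 − 80.5 = 2.3
x=91: ŷ = 28.7 + 0.7·91 = 92.4; r = 93.4 − 92.4 = 1
x=93: ŷ = 28.7 + 0.7·93 = 93.8; r = 93.8 − 93.8 = 0
x=98: ŷ = 28.7 + 0.7·98 = 97.3; r = 94.7 − 97.3 = -2.6
x=99: ŷ = 28.7 + 0.7·99 = 98; r = 98.7 − 98 = 0.7
SSE = 1.21 + 1.96 + 1.21 + 5.29 + 1 + 0 + 6.76 + 0.49 = 17.92

SSE = 17.92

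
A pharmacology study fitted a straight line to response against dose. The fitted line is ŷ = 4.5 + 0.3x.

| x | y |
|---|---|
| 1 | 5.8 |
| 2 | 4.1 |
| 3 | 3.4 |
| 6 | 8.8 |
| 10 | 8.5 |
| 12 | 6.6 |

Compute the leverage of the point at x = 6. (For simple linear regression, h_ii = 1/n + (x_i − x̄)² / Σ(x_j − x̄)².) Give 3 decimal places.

h = 0.168

x̄ = (1 + 2 + 3 + 6 + 10 + 12)/6 = 5.66667
Σ(x − x̄)² = 21.7778 + 13.4444 + 7.11111 + 0.111111 + 18.7778 + 40.1111 = 101.333
h = 1/6 + (0.333333)²/101.333 = 0.166667 + 0.00109649 = 0.168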